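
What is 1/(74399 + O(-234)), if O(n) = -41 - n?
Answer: 1/74592 ≈ 1.3406e-5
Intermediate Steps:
1/(74399 + O(-234)) = 1/(74399 + (-41 - 1*(-234))) = 1/(74399 + (-41 + 234)) = 1/(74399 + 193) = 1/74592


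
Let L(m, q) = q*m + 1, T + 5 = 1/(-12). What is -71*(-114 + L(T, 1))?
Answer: 100607/12 ≈ 8383.9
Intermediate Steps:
T = -61/12 (T = -5 + 1/(-12) = -5 - 1/12 = -61/12 ≈ -5.0833)
L(m, q) = 1 + m*q (L(m, q) = m*q + 1 = 1 + m*q)
-71*(-114 + L(T, 1)) = -71*(-114 + (1 - 61/12*1)) = -71*(-114 + (1 - 61/12)) = -71*(-114 - 49/12) = -71*(-1417/12) = 100607/12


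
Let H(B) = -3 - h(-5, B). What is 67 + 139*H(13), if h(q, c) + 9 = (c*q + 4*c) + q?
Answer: 3403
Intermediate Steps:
h(q, c) = -9 + q + 4*c + c*q (h(q, c) = -9 + ((c*q + 4*c) + q) = -9 + ((4*c + c*q) + q) = -9 + (q + 4*c + c*q) = -9 + q + 4*c + c*q)
H(B) = 11 + B (H(B) = -3 - (-9 - 5 + 4*B + B*(-5)) = -3 - (-9 - 5 + 4*B - 5*B) = -3 - (-14 - B) = -3 + (14 + B) = 11 + B)
67 + 139*H(13) = 67 + 139*(11 + 13) = 67 + 139*24 = 67 + 3336 = 3403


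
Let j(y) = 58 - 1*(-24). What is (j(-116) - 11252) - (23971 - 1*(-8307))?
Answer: -43448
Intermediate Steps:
j(y) = 82 (j(y) = 58 + 24 = 82)
(j(-116) - 11252) - (23971 - 1*(-8307)) = (82 - 11252) - (23971 - 1*(-8307)) = -11170 - (23971 + 8307) = -11170 - 1*32278 = -11170 - 32278 = -43448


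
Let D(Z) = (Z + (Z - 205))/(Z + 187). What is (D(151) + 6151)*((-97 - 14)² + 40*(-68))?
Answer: 19961775135/338 ≈ 5.9058e+7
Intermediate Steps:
D(Z) = (-205 + 2*Z)/(187 + Z) (D(Z) = (Z + (-205 + Z))/(187 + Z) = (-205 + 2*Z)/(187 + Z))
(D(151) + 6151)*((-97 - 14)² + 40*(-68)) = ((-205 + 2*151)/(187 + 151) + 6151)*((-97 - 14)² + 40*(-68)) = ((-205 + 302)/338 + 6151)*((-111)² - 2720) = ((1/338)*97 + 6151)*(12321 - 2720) = (97/338 + 6151)*9601 = (2079135/338)*9601 = 19961775135/338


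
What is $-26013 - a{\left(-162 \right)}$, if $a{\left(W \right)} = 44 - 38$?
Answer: $-26019$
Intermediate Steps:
$a{\left(W \right)} = 6$
$-26013 - a{\left(-162 \right)} = -26013 - 6 = -26019$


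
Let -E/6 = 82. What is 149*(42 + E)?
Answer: -67050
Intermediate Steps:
E = -492 (E = -6*82 = -492)
149*(42 + E) = 149*(42 - 492) = 149*(-450) = -67050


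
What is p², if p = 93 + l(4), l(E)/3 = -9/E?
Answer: 119025/16 ≈ 7439.1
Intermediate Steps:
l(E) = -27/E (l(E) = 3*(-9/E) = -27/E)
p = 345/4 (p = 93 - 27/4 = 345/4 ≈ 86.250)
p² = (345/4)² = 119025/16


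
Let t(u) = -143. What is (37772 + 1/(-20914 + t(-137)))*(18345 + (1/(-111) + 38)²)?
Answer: 193919400080845502/259443297 ≈ 7.4744e+8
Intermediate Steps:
(37772 + 1/(-20914 + t(-137)))*(18345 + (1/(-111) + 38)²) = (37772 + 1/(-20914 - 143))*(18345 + (1/(-111) + 38)²) = (37772 + 1/(-21057))*(18345 + (-1/111 + 38)²) = (37772 - 1/21057)*(18345 + (4217/111)²) = 795365003*(18345 + 17783089/12321)/21057 = (795365003/21057)*(243811834/12321) = 193919400080845502/259443297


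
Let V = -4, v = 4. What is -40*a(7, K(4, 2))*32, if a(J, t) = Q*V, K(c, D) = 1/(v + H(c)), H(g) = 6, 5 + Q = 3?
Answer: -10240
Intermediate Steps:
Q = -2 (Q = -5 + 3 = -2)
K(c, D) = ⅒ (K(c, D) = 1/(4 + 6) = 1/10 = ⅒)
a(J, t) = 8 (a(J, t) = -2*(-4) = 8)
-40*a(7, K(4, 2))*32 = -40*8*32 = -320*32 = -10240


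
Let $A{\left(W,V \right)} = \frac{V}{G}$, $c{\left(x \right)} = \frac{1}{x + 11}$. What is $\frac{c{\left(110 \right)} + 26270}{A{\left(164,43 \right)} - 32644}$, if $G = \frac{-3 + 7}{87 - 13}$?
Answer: $- \frac{6357342}{7707337} \approx -0.82484$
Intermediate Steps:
$c{\left(x \right)} = \frac{1}{11 + x}$
$G = \frac{2}{37}$ ($G = \frac{4}{74} = 4 \cdot \frac{1}{74} = \frac{2}{37} \approx 0.054054$)
$A{\left(W,V \right)} = \frac{37 V}{2}$ ($A{\left(W,V \right)} = \frac{V}{\frac{2}{37}} = V \frac{37}{2} = \frac{37 V}{2}$)
$\frac{c{\left(110 \right)} + 26270}{A{\left(164,43 \right)} - 32644} = \frac{\frac{1}{11 + 110} + 26270}{\frac{37}{2} \cdot 43 - 32644} = \frac{\frac{1}{121} + 26270}{\frac{1591}{2} - 32644} = \frac{\frac{1}{121} + 26270}{- \frac{63697}{2}} = \frac{3178671}{121} \left(- \frac{2}{63697}\right) = - \frac{6357342}{7707337}$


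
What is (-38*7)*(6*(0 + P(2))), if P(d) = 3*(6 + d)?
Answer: -38304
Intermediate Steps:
P(d) = 18 + 3*d
(-38*7)*(6*(0 + P(2))) = (-38*7)*(6*(0 + (18 + 3*2))) = -1596*(0 + (18 + 6)) = -1596*(0 + 24) = -1596*24 = -266*144 = -38304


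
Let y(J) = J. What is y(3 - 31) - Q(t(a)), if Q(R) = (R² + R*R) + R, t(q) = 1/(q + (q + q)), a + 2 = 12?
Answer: -6308/225 ≈ -28.036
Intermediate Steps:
a = 10 (a = -2 + 12 = 10)
t(q) = 1/(3*q) (t(q) = 1/(q + 2*q) = 1/(3*q))
Q(R) = R + 2*R² (Q(R) = (R² + R²) + R = 2*R² + R = R + 2*R²)
y(3 - 31) - Q(t(a)) = (3 - 31) - (⅓)/10*(1 + 2*((⅓)/10)) = -28 - (⅓)*(⅒)*(1 + 2*((⅓)*(⅒))) = -28 - (1 + 2*(1/30))/30 = -28 - (1 + 1/15)/30 = -28 - 16/(30*15) = -28 - 1*8/225 = -28 - 8/225 = -6308/225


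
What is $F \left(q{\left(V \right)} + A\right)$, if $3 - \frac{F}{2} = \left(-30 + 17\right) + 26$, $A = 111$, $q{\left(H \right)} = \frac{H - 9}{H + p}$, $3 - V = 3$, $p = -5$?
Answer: $-2256$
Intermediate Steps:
$V = 0$ ($V = 3 - 3 = 0$)
$q{\left(H \right)} = \frac{-9 + H}{-5 + H}$ ($q{\left(H \right)} = \frac{H - 9}{H - 5} = \frac{-9 + H}{-5 + H}$)
$F = -20$ ($F = 6 - 2 \left(\left(-30 + 17\right) + 26\right) = 6 - 2 \left(-13 + 26\right) = 6 - 26 = -20$)
$F \left(q{\left(V \right)} + A\right) = - 20 \left(\frac{-9 + 0}{-5 + 0} + 111\right) = - 20 \left(\frac{1}{-5} \left(-9\right) + 111\right) = - 20 \left(\left(- \frac{1}{5}\right) \left(-9\right) + 111\right) = - 20 \left(\frac{9}{5} + 111\right) = \left(-20\right) \frac{564}{5} = -2256$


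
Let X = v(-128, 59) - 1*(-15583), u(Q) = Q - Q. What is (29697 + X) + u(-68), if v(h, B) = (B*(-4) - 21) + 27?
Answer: 45050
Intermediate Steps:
u(Q) = 0
v(h, B) = 6 - 4*B (v(h, B) = (-4*B - 21) + 27 = (-21 - 4*B) + 27 = 6 - 4*B)
X = 15353 (X = (6 - 4*59) - 1*(-15583) = (6 - 236) + 15583 = -230 + 15583 = 15353)
(29697 + X) + u(-68) = (29697 + 15353) + 0 = 45050 + 0 = 45050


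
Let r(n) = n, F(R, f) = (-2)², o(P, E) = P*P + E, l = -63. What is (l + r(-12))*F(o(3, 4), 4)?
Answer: -300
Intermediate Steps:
o(P, E) = E + P² (o(P, E) = P² + E = E + P²)
F(R, f) = 4
(l + r(-12))*F(o(3, 4), 4) = (-63 - 12)*4 = -75*4 = -300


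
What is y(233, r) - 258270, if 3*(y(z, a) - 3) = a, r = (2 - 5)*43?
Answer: -258310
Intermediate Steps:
r = -129 (r = -3*43 = -129)
y(z, a) = 3 + a/3
y(233, r) - 258270 = (3 + (1/3)*(-129)) - 258270 = (3 - 43) - 258270 = -40 - 258270 = -258310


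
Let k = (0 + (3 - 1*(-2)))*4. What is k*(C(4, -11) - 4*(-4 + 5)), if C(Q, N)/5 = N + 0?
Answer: -1180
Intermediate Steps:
C(Q, N) = 5*N (C(Q, N) = 5*(N + 0) = 5*N)
k = 20 (k = (0 + (3 + 2))*4 = (0 + 5)*4 = 5*4 = 20)
k*(C(4, -11) - 4*(-4 + 5)) = 20*(5*(-11) - 4*(-4 + 5)) = 20*(-55 - 4*1) = 20*(-55 - 4) = 20*(-59) = -1180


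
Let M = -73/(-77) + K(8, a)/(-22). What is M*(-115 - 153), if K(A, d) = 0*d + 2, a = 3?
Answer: -1608/7 ≈ -229.71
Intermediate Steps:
K(A, d) = 2 (K(A, d) = 0 + 2 = 2)
M = 6/7 (M = -73/(-77) + 2/(-22) = -73*(-1/77) + 2*(-1/22) = 73/77 - 1/11 = 6/7 ≈ 0.85714)
M*(-115 - 153) = 6*(-115 - 153)/7 = (6/7)*(-268) = -1608/7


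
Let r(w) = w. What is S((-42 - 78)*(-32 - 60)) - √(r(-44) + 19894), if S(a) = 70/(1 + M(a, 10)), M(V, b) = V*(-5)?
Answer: -70/55199 - 5*√794 ≈ -140.89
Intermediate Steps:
M(V, b) = -5*V
S(a) = 70/(1 - 5*a)
S((-42 - 78)*(-32 - 60)) - √(r(-44) + 19894) = -70/(-1 + 5*((-42 - 78)*(-32 - 60))) - √(-44 + 19894) = -70/(-1 + 5*(-120*(-92))) - √19850 = -70/(-1 + 5*11040) - 5*√794 = -70/(-1 + 55200) - 5*√794 = -70/55199 - 5*√794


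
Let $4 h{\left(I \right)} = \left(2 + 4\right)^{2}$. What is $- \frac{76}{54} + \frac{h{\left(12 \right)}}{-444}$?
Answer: $- \frac{5705}{3996} \approx -1.4277$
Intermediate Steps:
$h{\left(I \right)} = 9$ ($h{\left(I \right)} = \frac{\left(2 + 4\right)^{2}}{4} = \frac{6^{2}}{4} = \frac{1}{4} \cdot 36 = 9$)
$- \frac{76}{54} + \frac{h{\left(12 \right)}}{-444} = - \frac{76}{54} + \frac{9}{-444} = \left(-76\right) \frac{1}{54} + 9 \left(- \frac{1}{444}\right) = - \frac{38}{27} - \frac{3}{148} = - \frac{5705}{3996}$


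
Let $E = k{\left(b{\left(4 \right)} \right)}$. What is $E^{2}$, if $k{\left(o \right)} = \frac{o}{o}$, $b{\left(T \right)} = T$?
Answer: $1$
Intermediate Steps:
$k{\left(o \right)} = 1$
$E = 1$
$E^{2} = 1^{2} = 1$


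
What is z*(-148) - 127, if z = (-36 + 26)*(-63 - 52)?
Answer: -170327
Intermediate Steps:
z = 1150 (z = -10*(-115) = 1150)
z*(-148) - 127 = 1150*(-148) - 127 = -170200 - 127 = -170327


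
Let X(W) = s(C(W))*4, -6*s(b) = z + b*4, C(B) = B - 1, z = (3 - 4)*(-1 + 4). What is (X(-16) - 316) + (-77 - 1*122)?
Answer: -1403/3 ≈ -467.67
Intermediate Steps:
z = -3 (z = -1*3 = -3)
C(B) = -1 + B
s(b) = 1/2 - 2*b/3 (s(b) = -(-3 + b*4)/6 = -(-3 + 4*b)/6 = 1/2 - 2*b/3)
X(W) = 14/3 - 8*W/3 (X(W) = (1/2 - 2*(-1 + W)/3)*4 = (1/2 + (2/3 - 2*W/3))*4 = (7/6 - 2*W/3)*4 = 14/3 - 8*W/3)
(X(-16) - 316) + (-77 - 1*122) = ((14/3 - 8/3*(-16)) - 316) + (-77 - 1*122) = ((14/3 + 128/3) - 316) + (-77 - 122) = (142/3 - 316) - 199 = -806/3 - 199 = -1403/3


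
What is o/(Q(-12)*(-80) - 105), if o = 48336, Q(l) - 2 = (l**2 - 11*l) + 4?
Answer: -16112/7555 ≈ -2.1326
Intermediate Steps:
Q(l) = 6 + l**2 - 11*l (Q(l) = 2 + ((l**2 - 11*l) + 4) = 2 + (4 + l**2 - 11*l) = 6 + l**2 - 11*l)
o/(Q(-12)*(-80) - 105) = 48336/((6 + (-12)**2 - 11*(-12))*(-80) - 105) = 48336/((6 + 144 + 132)*(-80) - 105) = 48336/(282*(-80) - 105) = 48336/(-22560 - 105) = 48336/(-22665) = 48336*(-1/22665) = -16112/7555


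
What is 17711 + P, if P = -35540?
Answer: -17829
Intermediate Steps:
17711 + P = 17711 - 35540 = -17829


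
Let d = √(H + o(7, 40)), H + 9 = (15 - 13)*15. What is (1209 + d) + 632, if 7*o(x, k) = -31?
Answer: 1841 + 2*√203/7 ≈ 1845.1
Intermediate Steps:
o(x, k) = -31/7 (o(x, k) = (⅐)*(-31) = -31/7)
H = 21 (H = -9 + (15 - 13)*15 = -9 + 2*15 = -9 + 30 = 21)
d = 2*√203/7 (d = √(21 - 31/7) = √(116/7) = 2*√203/7 ≈ 4.0708)
(1209 + d) + 632 = (1209 + 2*√203/7) + 632 = 1841 + 2*√203/7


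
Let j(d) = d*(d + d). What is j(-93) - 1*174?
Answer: 17124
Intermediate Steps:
j(d) = 2*d² (j(d) = d*(2*d) = 2*d²)
j(-93) - 1*174 = 2*(-93)² - 1*174 = 2*8649 - 174 = 17298 - 174 = 17124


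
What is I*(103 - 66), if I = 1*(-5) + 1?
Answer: -148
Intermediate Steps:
I = -4 (I = -5 + 1 = -4)
I*(103 - 66) = -4*(103 - 66) = -4*37 = -148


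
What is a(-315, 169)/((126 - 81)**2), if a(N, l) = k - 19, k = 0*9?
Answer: -19/2025 ≈ -0.0093827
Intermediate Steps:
k = 0
a(N, l) = -19 (a(N, l) = 0 - 19 = -19)
a(-315, 169)/((126 - 81)**2) = -19/(126 - 81)**2 = -19/(45**2) = -19/2025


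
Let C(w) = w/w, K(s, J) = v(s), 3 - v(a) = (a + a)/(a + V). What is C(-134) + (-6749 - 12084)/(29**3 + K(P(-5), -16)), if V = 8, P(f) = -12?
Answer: 5553/24386 ≈ 0.22771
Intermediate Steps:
v(a) = 3 - 2*a/(8 + a) (v(a) = 3 - (a + a)/(a + 8) = 3 - 2*a/(8 + a))
K(s, J) = (24 + s)/(8 + s)
C(w) = 1
C(-134) + (-6749 - 12084)/(29**3 + K(P(-5), -16)) = 1 + (-6749 - 12084)/(29**3 + (24 - 12)/(8 - 12)) = 1 - 18833/(24389 + 12/(-4)) = 1 - 18833/(24389 - 1/4*12) = 1 - 18833/(24389 - 3) = 1 - 18833/24386 = 5553/24386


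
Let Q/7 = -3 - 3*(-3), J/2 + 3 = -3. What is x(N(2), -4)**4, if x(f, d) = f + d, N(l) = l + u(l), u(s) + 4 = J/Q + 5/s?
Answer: 7890481/38416 ≈ 205.40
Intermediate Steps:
J = -12 (J = -6 + 2*(-3) = -6 - 6 = -12)
Q = 42 (Q = 7*(-3 - 3*(-3)) = 7*(-3 + 9) = 7*6 = 42)
u(s) = -30/7 + 5/s (u(s) = -4 + (-12/42 + 5/s) = -4 + (-12*1/42 + 5/s) = -4 + (-2/7 + 5/s) = -30/7 + 5/s)
N(l) = -30/7 + l + 5/l (N(l) = l + (-30/7 + 5/l) = -30/7 + l + 5/l)
x(f, d) = d + f
x(N(2), -4)**4 = (-4 + (-30/7 + 2 + 5/2))**4 = (-4 + 3/14)**4 = (-53/14)**4 = 7890481/38416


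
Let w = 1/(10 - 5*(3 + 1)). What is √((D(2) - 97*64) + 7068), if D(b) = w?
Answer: √85990/10 ≈ 29.324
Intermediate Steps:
w = -⅒ (w = 1/(10 - 5*4) = 1/(10 - 20) = 1/(-10) = -⅒ ≈ -0.10000)
D(b) = -⅒
√((D(2) - 97*64) + 7068) = √((-⅒ - 97*64) + 7068) = √((-⅒ - 6208) + 7068) = √(-62081/10 + 7068) = √(8599/10) = √85990/10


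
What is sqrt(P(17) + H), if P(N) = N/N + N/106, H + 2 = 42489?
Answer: sqrt(477396970)/106 ≈ 206.13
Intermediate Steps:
H = 42487 (H = -2 + 42489 = 42487)
P(N) = 1 + N/106 (P(N) = 1 + N*(1/106) = 1 + N/106)
sqrt(P(17) + H) = sqrt((1 + (1/106)*17) + 42487) = sqrt((1 + 17/106) + 42487) = sqrt(123/106 + 42487) = sqrt(4503745/106) = sqrt(477396970)/106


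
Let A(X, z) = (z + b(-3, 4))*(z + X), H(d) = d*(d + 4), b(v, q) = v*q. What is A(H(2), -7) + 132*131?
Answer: 17197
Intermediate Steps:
b(v, q) = q*v
H(d) = d*(4 + d)
A(X, z) = (-12 + z)*(X + z) (A(X, z) = (z + 4*(-3))*(z + X) = (z - 12)*(X + z) = (-12 + z)*(X + z))
A(H(2), -7) + 132*131 = ((-7)² - 24*(4 + 2) - 12*(-7) + (2*(4 + 2))*(-7)) + 132*131 = (49 - 24*6 + 84 + (2*6)*(-7)) + 17292 = (49 - 12*12 + 84 + 12*(-7)) + 17292 = (49 - 144 + 84 - 84) + 17292 = -95 + 17292 = 17197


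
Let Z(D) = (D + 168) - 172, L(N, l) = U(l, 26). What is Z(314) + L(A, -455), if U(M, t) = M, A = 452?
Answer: -145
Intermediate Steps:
L(N, l) = l
Z(D) = -4 + D (Z(D) = (168 + D) - 172 = -4 + D)
Z(314) + L(A, -455) = (-4 + 314) - 455 = 310 - 455 = -145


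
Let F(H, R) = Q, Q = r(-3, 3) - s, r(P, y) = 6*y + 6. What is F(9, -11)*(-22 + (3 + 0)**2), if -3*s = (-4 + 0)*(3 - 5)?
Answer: -1040/3 ≈ -346.67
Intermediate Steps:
r(P, y) = 6 + 6*y
s = -8/3 (s = -(-4 + 0)*(3 - 5)/3 = -(-4)*(-2)/3 = -1/3*8 = -8/3 ≈ -2.6667)
Q = 80/3 (Q = (6 + 6*3) - 1*(-8/3) = (6 + 18) + 8/3 = 24 + 8/3 = 80/3 ≈ 26.667)
F(H, R) = 80/3
F(9, -11)*(-22 + (3 + 0)**2) = 80*(-22 + (3 + 0)**2)/3 = 80*(-22 + 3**2)/3 = 80*(-22 + 9)/3 = (80/3)*(-13) = -1040/3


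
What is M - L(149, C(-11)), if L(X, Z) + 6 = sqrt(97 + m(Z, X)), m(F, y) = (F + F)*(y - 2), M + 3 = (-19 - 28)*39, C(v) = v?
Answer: -1830 - I*sqrt(3137) ≈ -1830.0 - 56.009*I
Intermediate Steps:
M = -1836 (M = -3 + (-19 - 28)*39 = -3 - 47*39 = -3 - 1833 = -1836)
m(F, y) = 2*F*(-2 + y) (m(F, y) = (2*F)*(-2 + y) = 2*F*(-2 + y))
L(X, Z) = -6 + sqrt(97 + 2*Z*(-2 + X))
M - L(149, C(-11)) = -1836 - (-6 + sqrt(97 + 2*(-11)*(-2 + 149))) = -1836 - (-6 + sqrt(97 + 2*(-11)*147)) = -1836 - (-6 + sqrt(97 - 3234)) = -1836 - (-6 + sqrt(-3137)) = -1836 - (-6 + I*sqrt(3137)) = -1836 + (6 - I*sqrt(3137)) = -1830 - I*sqrt(3137)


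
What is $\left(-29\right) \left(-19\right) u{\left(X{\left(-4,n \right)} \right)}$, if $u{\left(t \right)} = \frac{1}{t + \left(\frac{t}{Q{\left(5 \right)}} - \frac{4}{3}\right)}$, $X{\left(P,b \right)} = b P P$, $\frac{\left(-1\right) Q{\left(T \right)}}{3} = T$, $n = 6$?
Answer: $\frac{8265}{1324} \approx 6.2424$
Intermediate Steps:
$Q{\left(T \right)} = - 3 T$
$X{\left(P,b \right)} = b P^{2}$ ($X{\left(P,b \right)} = P b P = b P^{2}$)
$u{\left(t \right)} = \frac{1}{- \frac{4}{3} + \frac{14 t}{15}}$ ($u{\left(t \right)} = \frac{1}{t + \left(\frac{t}{\left(-3\right) 5} - \frac{4}{3}\right)} = \frac{1}{t + \left(\frac{t}{-15} - \frac{4}{3}\right)} = \frac{1}{t + \left(t \left(- \frac{1}{15}\right) - \frac{4}{3}\right)} = \frac{1}{t - \left(\frac{4}{3} + \frac{t}{15}\right)} = \frac{1}{- \frac{4}{3} + \frac{14 t}{15}}$)
$\left(-29\right) \left(-19\right) u{\left(X{\left(-4,n \right)} \right)} = \left(-29\right) \left(-19\right) \frac{15}{2 \left(-10 + 7 \cdot 6 \left(-4\right)^{2}\right)} = 551 \frac{15}{2 \left(-10 + 7 \cdot 6 \cdot 16\right)} = 551 \frac{15}{2 \left(-10 + 7 \cdot 96\right)} = 551 \frac{15}{2 \left(-10 + 672\right)} = 551 \frac{15}{2 \cdot 662} = 551 \cdot \frac{15}{2} \cdot \frac{1}{662} = 551 \cdot \frac{15}{1324} = \frac{8265}{1324}$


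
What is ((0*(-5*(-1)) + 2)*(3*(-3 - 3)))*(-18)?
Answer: 648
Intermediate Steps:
((0*(-5*(-1)) + 2)*(3*(-3 - 3)))*(-18) = ((0*5 + 2)*(3*(-6)))*(-18) = ((0 + 2)*(-18))*(-18) = (2*(-18))*(-18) = -36*(-18) = 648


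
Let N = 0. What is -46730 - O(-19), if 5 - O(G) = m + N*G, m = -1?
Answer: -46736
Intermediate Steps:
O(G) = 6 (O(G) = 5 - (-1 + 0*G) = 5 - (-1 + 0) = 5 - 1*(-1) = 5 + 1 = 6)
-46730 - O(-19) = -46730 - 1*6 = -46730 - 6 = -46736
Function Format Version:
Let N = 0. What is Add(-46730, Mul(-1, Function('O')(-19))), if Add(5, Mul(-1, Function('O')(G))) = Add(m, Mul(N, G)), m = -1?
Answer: -46736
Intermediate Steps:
Function('O')(G) = 6 (Function('O')(G) = Add(5, Mul(-1, Add(-1, Mul(0, G)))) = Add(5, Mul(-1, Add(-1, 0))) = Add(5, Mul(-1, -1)) = Add(5, 1) = 6)
Add(-46730, Mul(-1, Function('O')(-19))) = Add(-46730, Mul(-1, 6)) = Add(-46730, -6) = -46736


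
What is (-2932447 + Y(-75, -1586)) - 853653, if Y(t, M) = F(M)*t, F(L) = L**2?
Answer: -192440800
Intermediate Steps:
Y(t, M) = t*M**2 (Y(t, M) = M**2*t = t*M**2)
(-2932447 + Y(-75, -1586)) - 853653 = (-2932447 - 75*(-1586)**2) - 853653 = (-2932447 - 75*2515396) - 853653 = (-2932447 - 188654700) - 853653 = -191587147 - 853653 = -192440800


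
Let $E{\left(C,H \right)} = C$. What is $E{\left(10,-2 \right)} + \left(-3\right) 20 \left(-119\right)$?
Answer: $7150$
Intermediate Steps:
$E{\left(10,-2 \right)} + \left(-3\right) 20 \left(-119\right) = 10 + \left(-3\right) 20 \left(-119\right) = 10 - -7140 = 10 + 7140 = 7150$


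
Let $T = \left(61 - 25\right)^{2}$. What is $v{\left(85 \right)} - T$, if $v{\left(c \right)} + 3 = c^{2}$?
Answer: $5926$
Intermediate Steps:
$T = 1296$ ($T = 36^{2} = 1296$)
$v{\left(c \right)} = -3 + c^{2}$
$v{\left(85 \right)} - T = \left(-3 + 85^{2}\right) - 1296 = \left(-3 + 7225\right) - 1296 = 7222 - 1296 = 5926$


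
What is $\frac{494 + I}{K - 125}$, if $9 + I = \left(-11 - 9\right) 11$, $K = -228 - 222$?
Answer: $- \frac{53}{115} \approx -0.46087$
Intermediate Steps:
$K = -450$
$I = -229$ ($I = -9 + \left(-11 - 9\right) 11 = -9 - 220 = -229$)
$\frac{494 + I}{K - 125} = \frac{494 - 229}{-450 - 125} = \frac{265}{-575} = 265 \left(- \frac{1}{575}\right) = - \frac{53}{115}$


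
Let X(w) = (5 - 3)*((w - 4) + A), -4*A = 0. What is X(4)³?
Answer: 0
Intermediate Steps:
A = 0 (A = -¼*0 = 0)
X(w) = -8 + 2*w (X(w) = (5 - 3)*((w - 4) + 0) = 2*((-4 + w) + 0) = 2*(-4 + w) = -8 + 2*w)
X(4)³ = (-8 + 2*4)³ = (-8 + 8)³ = 0³ = 0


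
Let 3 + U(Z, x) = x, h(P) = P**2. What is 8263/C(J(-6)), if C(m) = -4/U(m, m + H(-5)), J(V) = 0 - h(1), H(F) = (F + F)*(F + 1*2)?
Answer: -107419/2 ≈ -53710.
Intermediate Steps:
H(F) = 2*F*(2 + F) (H(F) = (2*F)*(F + 2) = (2*F)*(2 + F) = 2*F*(2 + F))
J(V) = -1 (J(V) = 0 - 1*1**2 = 0 - 1*1 = 0 - 1 = -1)
U(Z, x) = -3 + x
C(m) = -4/(27 + m) (C(m) = -4/(-3 + (m + 2*(-5)*(2 - 5))) = -4/(-3 + (m + 2*(-5)*(-3))) = -4/(-3 + (m + 30)) = -4/(-3 + (30 + m)) = -4/(27 + m))
8263/C(J(-6)) = 8263/((4/(-27 - 1*(-1)))) = 8263/((4/(-27 + 1))) = 8263/((4/(-26))) = 8263/((4*(-1/26))) = 8263/(-2/13) = 8263*(-13/2) = -107419/2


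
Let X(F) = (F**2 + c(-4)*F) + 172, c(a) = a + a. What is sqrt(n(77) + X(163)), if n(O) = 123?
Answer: 6*sqrt(710) ≈ 159.88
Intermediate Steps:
c(a) = 2*a
X(F) = 172 + F**2 - 8*F (X(F) = (F**2 + (2*(-4))*F) + 172 = (F**2 - 8*F) + 172 = 172 + F**2 - 8*F)
sqrt(n(77) + X(163)) = sqrt(123 + (172 + 163**2 - 8*163)) = sqrt(123 + (172 + 26569 - 1304)) = sqrt(123 + 25437) = sqrt(25560) = 6*sqrt(710)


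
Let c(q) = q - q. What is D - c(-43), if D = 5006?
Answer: 5006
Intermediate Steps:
c(q) = 0
D - c(-43) = 5006 - 1*0 = 5006 + 0 = 5006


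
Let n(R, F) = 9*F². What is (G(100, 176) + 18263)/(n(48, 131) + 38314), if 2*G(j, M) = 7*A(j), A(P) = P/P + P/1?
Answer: 37233/385526 ≈ 0.096577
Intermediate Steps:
A(P) = 1 + P (A(P) = 1 + P*1 = 1 + P)
G(j, M) = 7/2 + 7*j/2 (G(j, M) = (7*(1 + j))/2 = (7 + 7*j)/2 = 7/2 + 7*j/2)
(G(100, 176) + 18263)/(n(48, 131) + 38314) = ((7/2 + (7/2)*100) + 18263)/(9*131² + 38314) = ((7/2 + 350) + 18263)/(9*17161 + 38314) = (707/2 + 18263)/(154449 + 38314) = (37233/2)/192763 = (37233/2)*(1/192763) = 37233/385526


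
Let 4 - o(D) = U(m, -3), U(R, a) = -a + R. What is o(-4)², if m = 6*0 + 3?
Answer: 4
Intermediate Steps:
m = 3 (m = 0 + 3 = 3)
U(R, a) = R - a
o(D) = -2 (o(D) = 4 - (3 - 1*(-3)) = 4 - (3 + 3) = 4 - 1*6 = 4 - 6 = -2)
o(-4)² = (-2)² = 4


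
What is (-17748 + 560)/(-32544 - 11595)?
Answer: 17188/44139 ≈ 0.38941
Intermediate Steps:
(-17748 + 560)/(-32544 - 11595) = -17188/(-44139) = -17188*(-1/44139) = 17188/44139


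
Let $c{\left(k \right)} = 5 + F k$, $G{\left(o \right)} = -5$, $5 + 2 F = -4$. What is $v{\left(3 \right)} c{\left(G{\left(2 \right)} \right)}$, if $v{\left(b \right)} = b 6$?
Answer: $495$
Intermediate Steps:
$F = - \frac{9}{2}$ ($F = - \frac{5}{2} + \frac{1}{2} \left(-4\right) = - \frac{5}{2} - 2 = - \frac{9}{2} \approx -4.5$)
$v{\left(b \right)} = 6 b$
$c{\left(k \right)} = 5 - \frac{9 k}{2}$
$v{\left(3 \right)} c{\left(G{\left(2 \right)} \right)} = 6 \cdot 3 \left(5 - - \frac{45}{2}\right) = 18 \left(5 + \frac{45}{2}\right) = 18 \cdot \frac{55}{2} = 495$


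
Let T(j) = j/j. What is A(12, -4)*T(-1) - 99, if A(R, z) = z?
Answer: -103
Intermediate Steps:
T(j) = 1
A(12, -4)*T(-1) - 99 = -4*1 - 99 = -4 - 99 = -103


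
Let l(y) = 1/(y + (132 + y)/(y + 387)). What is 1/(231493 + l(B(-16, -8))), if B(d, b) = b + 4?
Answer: 1404/325015789 ≈ 4.3198e-6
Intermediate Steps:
B(d, b) = 4 + b
l(y) = 1/(y + (132 + y)/(387 + y))
1/(231493 + l(B(-16, -8))) = 1/(231493 + (387 + (4 - 8))/(132 + (4 - 8)**2 + 388*(4 - 8))) = 1/(231493 + (387 - 4)/(132 + (-4)**2 + 388*(-4))) = 1/(231493 + 383/(132 + 16 - 1552)) = 1/(231493 + 383/(-1404)) = 1/(231493 - 1/1404*383) = 1/(231493 - 383/1404) = 1/(325015789/1404) = 1404/325015789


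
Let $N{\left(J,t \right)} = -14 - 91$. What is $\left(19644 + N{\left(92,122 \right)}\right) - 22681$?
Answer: $-3142$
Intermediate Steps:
$N{\left(J,t \right)} = -105$ ($N{\left(J,t \right)} = -14 - 91 = -105$)
$\left(19644 + N{\left(92,122 \right)}\right) - 22681 = \left(19644 - 105\right) - 22681 = 19539 - 22681 = -3142$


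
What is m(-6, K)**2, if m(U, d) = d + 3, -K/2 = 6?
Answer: 81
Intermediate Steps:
K = -12 (K = -2*6 = -12)
m(U, d) = 3 + d
m(-6, K)**2 = (3 - 12)**2 = (-9)**2 = 81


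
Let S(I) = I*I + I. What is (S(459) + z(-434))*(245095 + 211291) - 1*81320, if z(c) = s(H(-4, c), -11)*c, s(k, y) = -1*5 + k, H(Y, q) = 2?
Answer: 96955473292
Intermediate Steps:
S(I) = I + I² (S(I) = I² + I = I + I²)
s(k, y) = -5 + k
z(c) = -3*c (z(c) = (-5 + 2)*c = -3*c)
(S(459) + z(-434))*(245095 + 211291) - 1*81320 = (459*(1 + 459) - 3*(-434))*(245095 + 211291) - 1*81320 = (459*460 + 1302)*456386 - 81320 = (211140 + 1302)*456386 - 81320 = 212442*456386 - 81320 = 96955554612 - 81320 = 96955473292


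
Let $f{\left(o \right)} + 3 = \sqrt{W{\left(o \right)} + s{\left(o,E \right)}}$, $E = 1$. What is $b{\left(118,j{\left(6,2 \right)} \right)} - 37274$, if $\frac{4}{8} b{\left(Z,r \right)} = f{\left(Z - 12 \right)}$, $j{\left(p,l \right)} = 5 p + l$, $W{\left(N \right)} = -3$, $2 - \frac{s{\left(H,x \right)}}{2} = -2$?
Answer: $-37280 + 2 \sqrt{5} \approx -37276.0$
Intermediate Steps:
$s{\left(H,x \right)} = 8$ ($s{\left(H,x \right)} = 4 - -4 = 4 + 4 = 8$)
$f{\left(o \right)} = -3 + \sqrt{5}$ ($f{\left(o \right)} = -3 + \sqrt{-3 + 8} = -3 + \sqrt{5}$)
$j{\left(p,l \right)} = l + 5 p$
$b{\left(Z,r \right)} = -6 + 2 \sqrt{5}$ ($b{\left(Z,r \right)} = 2 \left(-3 + \sqrt{5}\right) = -6 + 2 \sqrt{5}$)
$b{\left(118,j{\left(6,2 \right)} \right)} - 37274 = \left(-6 + 2 \sqrt{5}\right) - 37274 = -37280 + 2 \sqrt{5}$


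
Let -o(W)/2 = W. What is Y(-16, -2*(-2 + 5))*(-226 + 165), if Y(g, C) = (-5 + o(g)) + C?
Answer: -1281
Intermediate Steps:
o(W) = -2*W
Y(g, C) = -5 + C - 2*g (Y(g, C) = (-5 - 2*g) + C = -5 + C - 2*g)
Y(-16, -2*(-2 + 5))*(-226 + 165) = (-5 - 2*(-2 + 5) - 2*(-16))*(-226 + 165) = (-5 - 2*3 + 32)*(-61) = (-5 - 6 + 32)*(-61) = 21*(-61) = -1281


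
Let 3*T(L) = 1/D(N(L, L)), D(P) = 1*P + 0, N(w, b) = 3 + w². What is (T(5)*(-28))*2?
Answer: -⅔ ≈ -0.66667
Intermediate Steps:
D(P) = P (D(P) = P + 0 = P)
T(L) = 1/(3*(3 + L²))
(T(5)*(-28))*2 = ((1/(3*(3 + 5²)))*(-28))*2 = ((1/(3*(3 + 25)))*(-28))*2 = (((⅓)/28)*(-28))*2 = (((⅓)*(1/28))*(-28))*2 = ((1/84)*(-28))*2 = -⅓*2 = -⅔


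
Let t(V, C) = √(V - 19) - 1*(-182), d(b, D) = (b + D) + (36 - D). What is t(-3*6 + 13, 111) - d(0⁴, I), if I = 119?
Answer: 146 + 2*I*√6 ≈ 146.0 + 4.899*I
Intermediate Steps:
d(b, D) = 36 + b (d(b, D) = (D + b) + (36 - D) = 36 + b)
t(V, C) = 182 + √(-19 + V) (t(V, C) = √(-19 + V) + 182 = 182 + √(-19 + V))
t(-3*6 + 13, 111) - d(0⁴, I) = (182 + √(-19 + (-3*6 + 13))) - (36 + 0⁴) = (182 + √(-19 + (-18 + 13))) - (36 + 0) = (182 + √(-19 - 5)) - 1*36 = (182 + √(-24)) - 36 = (182 + 2*I*√6) - 36 = 146 + 2*I*√6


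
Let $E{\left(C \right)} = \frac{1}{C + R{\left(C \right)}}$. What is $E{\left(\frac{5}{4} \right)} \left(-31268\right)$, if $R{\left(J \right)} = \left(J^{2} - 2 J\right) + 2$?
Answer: $- \frac{500288}{37} \approx -13521.0$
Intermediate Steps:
$R{\left(J \right)} = 2 + J^{2} - 2 J$
$E{\left(C \right)} = \frac{1}{2 + C^{2} - C}$ ($E{\left(C \right)} = \frac{1}{C + \left(2 + C^{2} - 2 C\right)} = \frac{1}{2 + C^{2} - C}$)
$E{\left(\frac{5}{4} \right)} \left(-31268\right) = \frac{1}{2 + \left(\frac{5}{4}\right)^{2} - \frac{5}{4}} \left(-31268\right) = \frac{1}{2 + \frac{25}{16} - \frac{5}{4}} \left(-31268\right) = \frac{1}{\frac{37}{16}} \left(-31268\right) = \frac{16}{37} \left(-31268\right) = - \frac{500288}{37}$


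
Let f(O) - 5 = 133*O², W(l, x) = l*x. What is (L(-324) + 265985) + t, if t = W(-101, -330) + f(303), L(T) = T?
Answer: 12509593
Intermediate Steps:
f(O) = 5 + 133*O²
t = 12243932 (t = -101*(-330) + (5 + 133*303²) = 33330 + (5 + 133*91809) = 33330 + (5 + 12210597) = 33330 + 12210602 = 12243932)
(L(-324) + 265985) + t = (-324 + 265985) + 12243932 = 265661 + 12243932 = 12509593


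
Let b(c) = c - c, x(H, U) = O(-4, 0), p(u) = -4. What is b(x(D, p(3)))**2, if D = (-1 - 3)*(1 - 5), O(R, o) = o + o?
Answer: 0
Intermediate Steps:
O(R, o) = 2*o
D = 16 (D = -4*(-4) = 16)
x(H, U) = 0 (x(H, U) = 2*0 = 0)
b(c) = 0
b(x(D, p(3)))**2 = 0**2 = 0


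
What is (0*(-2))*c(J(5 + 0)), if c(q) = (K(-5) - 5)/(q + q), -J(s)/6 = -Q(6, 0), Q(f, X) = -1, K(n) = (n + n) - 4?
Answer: 0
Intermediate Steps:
K(n) = -4 + 2*n (K(n) = 2*n - 4 = -4 + 2*n)
J(s) = -6 (J(s) = -(-6)*(-1) = -6*1 = -6)
c(q) = -19/(2*q) (c(q) = ((-4 + 2*(-5)) - 5)/(q + q) = ((-4 - 10) - 5)/((2*q)) = (-14 - 5)*(1/(2*q)) = -19/(2*q))
(0*(-2))*c(J(5 + 0)) = (0*(-2))*(-19/2/(-6)) = 0*(-19/2*(-⅙)) = 0*(19/12) = 0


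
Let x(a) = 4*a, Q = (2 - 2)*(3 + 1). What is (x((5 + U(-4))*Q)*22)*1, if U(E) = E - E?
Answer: 0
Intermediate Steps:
U(E) = 0
Q = 0 (Q = 0*4 = 0)
(x((5 + U(-4))*Q)*22)*1 = ((4*((5 + 0)*0))*22)*1 = ((4*(5*0))*22)*1 = ((4*0)*22)*1 = (0*22)*1 = 0*1 = 0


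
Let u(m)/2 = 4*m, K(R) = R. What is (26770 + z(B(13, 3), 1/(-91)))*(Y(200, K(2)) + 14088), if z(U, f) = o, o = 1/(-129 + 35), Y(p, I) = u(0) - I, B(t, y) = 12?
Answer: 17722857297/47 ≈ 3.7708e+8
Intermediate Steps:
u(m) = 8*m (u(m) = 2*(4*m) = 8*m)
Y(p, I) = -I (Y(p, I) = 8*0 - I = 0 - I = -I)
o = -1/94 (o = 1/(-94) = -1/94 ≈ -0.010638)
z(U, f) = -1/94
(26770 + z(B(13, 3), 1/(-91)))*(Y(200, K(2)) + 14088) = (26770 - 1/94)*(-1*2 + 14088) = 2516379*(-2 + 14088)/94 = (2516379/94)*14086 = 17722857297/47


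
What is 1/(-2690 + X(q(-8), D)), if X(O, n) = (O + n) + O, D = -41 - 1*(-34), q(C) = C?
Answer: -1/2713 ≈ -0.00036860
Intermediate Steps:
D = -7 (D = -41 + 34 = -7)
X(O, n) = n + 2*O
1/(-2690 + X(q(-8), D)) = 1/(-2690 + (-7 + 2*(-8))) = 1/(-2690 + (-7 - 16)) = 1/(-2690 - 23) = 1/(-2713) = -1/2713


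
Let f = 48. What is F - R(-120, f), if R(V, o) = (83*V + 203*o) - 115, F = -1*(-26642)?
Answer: 26973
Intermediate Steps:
F = 26642
R(V, o) = -115 + 83*V + 203*o
F - R(-120, f) = 26642 - (-115 + 83*(-120) + 203*48) = 26642 - (-115 - 9960 + 9744) = 26642 - 1*(-331) = 26642 + 331 = 26973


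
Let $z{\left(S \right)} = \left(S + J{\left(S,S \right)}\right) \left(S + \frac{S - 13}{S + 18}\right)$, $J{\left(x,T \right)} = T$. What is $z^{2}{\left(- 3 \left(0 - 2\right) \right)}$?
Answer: $\frac{18769}{4} \approx 4692.3$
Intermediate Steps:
$z{\left(S \right)} = 2 S \left(S + \frac{-13 + S}{18 + S}\right)$ ($z{\left(S \right)} = \left(S + S\right) \left(S + \frac{S - 13}{S + 18}\right) = 2 S \left(S + \frac{-13 + S}{18 + S}\right)$)
$z^{2}{\left(- 3 \left(0 - 2\right) \right)} = \left(\frac{2 \left(- 3 \left(0 - 2\right)\right) \left(-13 + \left(- 3 \left(0 - 2\right)\right)^{2} + 19 \left(- 3 \left(0 - 2\right)\right)\right)}{18 - 3 \left(0 - 2\right)}\right)^{2} = \left(\frac{2 \left(\left(-3\right) \left(-2\right)\right) \left(-13 + \left(\left(-3\right) \left(-2\right)\right)^{2} + 19 \left(\left(-3\right) \left(-2\right)\right)\right)}{18 - -6}\right)^{2} = \left(2 \cdot 6 \frac{1}{18 + 6} \left(-13 + 6^{2} + 19 \cdot 6\right)\right)^{2} = \left(2 \cdot 6 \cdot \frac{1}{24} \left(-13 + 36 + 114\right)\right)^{2} = \left(2 \cdot 6 \cdot \frac{1}{24} \cdot 137\right)^{2} = \left(\frac{137}{2}\right)^{2} = \frac{18769}{4}$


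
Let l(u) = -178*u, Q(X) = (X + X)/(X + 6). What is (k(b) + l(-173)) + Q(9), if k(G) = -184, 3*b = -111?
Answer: 153056/5 ≈ 30611.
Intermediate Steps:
b = -37 (b = (⅓)*(-111) = -37)
Q(X) = 2*X/(6 + X) (Q(X) = (2*X)/(6 + X) = 2*X/(6 + X))
(k(b) + l(-173)) + Q(9) = (-184 - 178*(-173)) + 2*9/(6 + 9) = (-184 + 30794) + 2*9/15 = 30610 + 2*9*(1/15) = 30610 + 6/5 = 153056/5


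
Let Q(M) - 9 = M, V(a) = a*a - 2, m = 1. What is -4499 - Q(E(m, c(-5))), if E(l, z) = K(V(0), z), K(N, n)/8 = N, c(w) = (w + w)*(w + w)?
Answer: -4492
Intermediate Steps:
c(w) = 4*w**2 (c(w) = (2*w)*(2*w) = 4*w**2)
V(a) = -2 + a**2 (V(a) = a**2 - 2 = -2 + a**2)
K(N, n) = 8*N
E(l, z) = -16 (E(l, z) = 8*(-2 + 0**2) = 8*(-2 + 0) = 8*(-2) = -16)
Q(M) = 9 + M
-4499 - Q(E(m, c(-5))) = -4499 - (9 - 16) = -4499 - 1*(-7) = -4499 + 7 = -4492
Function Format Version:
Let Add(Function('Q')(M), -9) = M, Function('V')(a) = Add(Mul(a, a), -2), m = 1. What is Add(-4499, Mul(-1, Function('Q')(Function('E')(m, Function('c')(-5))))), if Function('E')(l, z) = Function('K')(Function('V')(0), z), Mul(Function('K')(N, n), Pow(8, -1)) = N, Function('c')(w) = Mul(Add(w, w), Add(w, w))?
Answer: -4492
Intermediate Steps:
Function('c')(w) = Mul(4, Pow(w, 2)) (Function('c')(w) = Mul(Mul(2, w), Mul(2, w)) = Mul(4, Pow(w, 2)))
Function('V')(a) = Add(-2, Pow(a, 2)) (Function('V')(a) = Add(Pow(a, 2), -2) = Add(-2, Pow(a, 2)))
Function('K')(N, n) = Mul(8, N)
Function('E')(l, z) = -16 (Function('E')(l, z) = Mul(8, Add(-2, Pow(0, 2))) = Mul(8, Add(-2, 0)) = Mul(8, -2) = -16)
Function('Q')(M) = Add(9, M)
Add(-4499, Mul(-1, Function('Q')(Function('E')(m, Function('c')(-5))))) = Add(-4499, Mul(-1, Add(9, -16))) = Add(-4499, Mul(-1, -7)) = Add(-4499, 7) = -4492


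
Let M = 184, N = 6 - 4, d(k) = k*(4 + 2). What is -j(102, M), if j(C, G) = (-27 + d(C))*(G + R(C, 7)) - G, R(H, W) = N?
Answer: -108626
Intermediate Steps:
d(k) = 6*k (d(k) = k*6 = 6*k)
N = 2
R(H, W) = 2
j(C, G) = -G + (-27 + 6*C)*(2 + G) (j(C, G) = (-27 + 6*C)*(G + 2) - G = (-27 + 6*C)*(2 + G) - G = -G + (-27 + 6*C)*(2 + G))
-j(102, M) = -(-54 - 28*184 + 12*102 + 6*102*184) = -(-54 - 5152 + 1224 + 112608) = -1*108626 = -108626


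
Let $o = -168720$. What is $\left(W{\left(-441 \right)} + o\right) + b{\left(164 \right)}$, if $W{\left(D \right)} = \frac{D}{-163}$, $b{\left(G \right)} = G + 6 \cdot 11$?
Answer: $- \frac{27463429}{163} \approx -1.6849 \cdot 10^{5}$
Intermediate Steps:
$b{\left(G \right)} = 66 + G$ ($b{\left(G \right)} = G + 66 = 66 + G$)
$W{\left(D \right)} = - \frac{D}{163}$ ($W{\left(D \right)} = D \left(- \frac{1}{163}\right) = - \frac{D}{163}$)
$\left(W{\left(-441 \right)} + o\right) + b{\left(164 \right)} = \left(\left(- \frac{1}{163}\right) \left(-441\right) - 168720\right) + \left(66 + 164\right) = \left(\frac{441}{163} - 168720\right) + 230 = - \frac{27500919}{163} + 230 = - \frac{27463429}{163}$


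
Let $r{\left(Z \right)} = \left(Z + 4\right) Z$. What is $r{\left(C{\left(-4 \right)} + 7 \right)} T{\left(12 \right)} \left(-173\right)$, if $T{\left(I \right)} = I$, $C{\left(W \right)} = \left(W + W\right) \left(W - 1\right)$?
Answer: $-4976172$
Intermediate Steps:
$C{\left(W \right)} = 2 W \left(-1 + W\right)$
$r{\left(Z \right)} = Z \left(4 + Z\right)$ ($r{\left(Z \right)} = \left(4 + Z\right) Z = Z \left(4 + Z\right)$)
$r{\left(C{\left(-4 \right)} + 7 \right)} T{\left(12 \right)} \left(-173\right) = \left(2 \left(-4\right) \left(-1 - 4\right) + 7\right) \left(4 + \left(2 \left(-4\right) \left(-1 - 4\right) + 7\right)\right) 12 \left(-173\right) = \left(2 \left(-4\right) \left(-5\right) + 7\right) \left(4 + \left(2 \left(-4\right) \left(-5\right) + 7\right)\right) 12 \left(-173\right) = \left(40 + 7\right) \left(4 + \left(40 + 7\right)\right) 12 \left(-173\right) = 47 \left(4 + 47\right) 12 \left(-173\right) = 47 \cdot 51 \cdot 12 \left(-173\right) = 2397 \cdot 12 \left(-173\right) = 28764 \left(-173\right) = -4976172$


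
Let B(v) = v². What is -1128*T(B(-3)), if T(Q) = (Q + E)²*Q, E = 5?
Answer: -1989792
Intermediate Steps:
T(Q) = Q*(5 + Q)² (T(Q) = (Q + 5)²*Q = (5 + Q)²*Q = Q*(5 + Q)²)
-1128*T(B(-3)) = -1128*(-3)²*(5 + (-3)²)² = -10152*(5 + 9)² = -10152*14² = -10152*196 = -1128*1764 = -1989792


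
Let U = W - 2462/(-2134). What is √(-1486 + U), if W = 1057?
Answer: 8*I*√7610911/1067 ≈ 20.684*I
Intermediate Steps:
U = 1129050/1067 (U = 1057 - 2462/(-2134) = 1057 - 2462*(-1/2134) = 1057 + 1231/1067 = 1129050/1067 ≈ 1058.2)
√(-1486 + U) = √(-1486 + 1129050/1067) = √(-456512/1067) = 8*I*√7610911/1067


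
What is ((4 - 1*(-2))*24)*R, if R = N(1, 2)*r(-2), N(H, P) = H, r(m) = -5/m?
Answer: 360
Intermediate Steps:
R = 5/2 (R = 1*(-5/(-2)) = 1*(-5*(-1/2)) = 1*(5/2) = 5/2 ≈ 2.5000)
((4 - 1*(-2))*24)*R = ((4 - 1*(-2))*24)*(5/2) = ((4 + 2)*24)*(5/2) = (6*24)*(5/2) = 144*(5/2) = 360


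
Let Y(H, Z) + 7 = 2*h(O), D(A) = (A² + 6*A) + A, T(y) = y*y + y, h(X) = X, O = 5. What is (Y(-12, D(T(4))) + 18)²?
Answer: 441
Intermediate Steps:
T(y) = y + y² (T(y) = y² + y = y + y²)
D(A) = A² + 7*A
Y(H, Z) = 3 (Y(H, Z) = -7 + 2*5 = -7 + 10 = 3)
(Y(-12, D(T(4))) + 18)² = (3 + 18)² = 21² = 441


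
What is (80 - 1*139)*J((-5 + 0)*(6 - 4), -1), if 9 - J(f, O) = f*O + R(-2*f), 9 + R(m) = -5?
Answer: -767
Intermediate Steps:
R(m) = -14 (R(m) = -9 - 5 = -14)
J(f, O) = 23 - O*f (J(f, O) = 9 - (f*O - 14) = 9 - (O*f - 14) = 9 - (-14 + O*f) = 9 + (14 - O*f) = 23 - O*f)
(80 - 1*139)*J((-5 + 0)*(6 - 4), -1) = (80 - 1*139)*(23 - 1*(-1)*(-5 + 0)*(6 - 4)) = (80 - 139)*(23 - 1*(-1)*(-5*2)) = -59*(23 - 1*(-1)*(-10)) = -59*(23 - 10) = -59*13 = -767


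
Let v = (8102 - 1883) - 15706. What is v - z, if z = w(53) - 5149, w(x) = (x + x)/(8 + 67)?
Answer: -325456/75 ≈ -4339.4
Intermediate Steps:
w(x) = 2*x/75 (w(x) = (2*x)/75 = (2*x)*(1/75) = 2*x/75)
v = -9487 (v = 6219 - 15706 = -9487)
z = -386069/75 (z = (2/75)*53 - 5149 = 106/75 - 5149 = -386069/75 ≈ -5147.6)
v - z = -9487 - 1*(-386069/75) = -9487 + 386069/75 = -325456/75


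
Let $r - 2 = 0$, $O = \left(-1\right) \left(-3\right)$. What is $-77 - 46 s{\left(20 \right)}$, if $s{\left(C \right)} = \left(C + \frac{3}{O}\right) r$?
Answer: $-2009$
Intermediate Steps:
$O = 3$
$r = 2$ ($r = 2 + 0 = 2$)
$s{\left(C \right)} = 2 + 2 C$ ($s{\left(C \right)} = \left(C + \frac{3}{3}\right) 2 = \left(C + 3 \cdot \frac{1}{3}\right) 2 = \left(C + 1\right) 2 = \left(1 + C\right) 2 = 2 + 2 C$)
$-77 - 46 s{\left(20 \right)} = -77 - 46 \left(2 + 2 \cdot 20\right) = -77 - 46 \left(2 + 40\right) = -77 - 1932 = -2009$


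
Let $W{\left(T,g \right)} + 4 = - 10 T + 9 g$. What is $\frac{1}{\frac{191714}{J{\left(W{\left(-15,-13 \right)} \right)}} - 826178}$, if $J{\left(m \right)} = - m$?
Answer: $- \frac{29}{24150876} \approx -1.2008 \cdot 10^{-6}$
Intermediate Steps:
$W{\left(T,g \right)} = -4 - 10 T + 9 g$ ($W{\left(T,g \right)} = -4 - \left(- 9 g + 10 T\right) = -4 - 10 T + 9 g$)
$\frac{1}{\frac{191714}{J{\left(W{\left(-15,-13 \right)} \right)}} - 826178} = \frac{1}{\frac{191714}{\left(-1\right) \left(-4 - -150 + 9 \left(-13\right)\right)} - 826178} = \frac{1}{\frac{191714}{\left(-1\right) \left(-4 + 150 - 117\right)} - 826178} = \frac{1}{\frac{191714}{\left(-1\right) 29} - 826178} = \frac{1}{\frac{191714}{-29} - 826178} = \frac{1}{191714 \left(- \frac{1}{29}\right) - 826178} = \frac{1}{- \frac{191714}{29} - 826178} = \frac{1}{- \frac{24150876}{29}} = - \frac{29}{24150876}$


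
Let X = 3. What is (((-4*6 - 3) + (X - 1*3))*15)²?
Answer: 164025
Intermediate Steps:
(((-4*6 - 3) + (X - 1*3))*15)² = (((-4*6 - 3) + (3 - 1*3))*15)² = (((-24 - 3) + (3 - 3))*15)² = ((-27 + 0)*15)² = (-27*15)² = (-405)² = 164025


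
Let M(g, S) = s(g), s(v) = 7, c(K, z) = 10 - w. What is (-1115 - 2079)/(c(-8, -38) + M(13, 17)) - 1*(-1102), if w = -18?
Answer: 35376/35 ≈ 1010.7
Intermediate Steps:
c(K, z) = 28 (c(K, z) = 10 - 1*(-18) = 10 + 18 = 28)
M(g, S) = 7
(-1115 - 2079)/(c(-8, -38) + M(13, 17)) - 1*(-1102) = (-1115 - 2079)/(28 + 7) - 1*(-1102) = -3194/35 + 1102 = 35376/35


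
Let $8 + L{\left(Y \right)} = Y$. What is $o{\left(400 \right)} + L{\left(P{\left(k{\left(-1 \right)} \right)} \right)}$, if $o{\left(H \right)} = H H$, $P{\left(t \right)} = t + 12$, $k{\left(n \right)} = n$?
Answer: $160003$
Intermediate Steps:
$P{\left(t \right)} = 12 + t$
$L{\left(Y \right)} = -8 + Y$
$o{\left(H \right)} = H^{2}$
$o{\left(400 \right)} + L{\left(P{\left(k{\left(-1 \right)} \right)} \right)} = 400^{2} + \left(-8 + \left(12 - 1\right)\right) = 160000 + \left(-8 + 11\right) = 160000 + 3 = 160003$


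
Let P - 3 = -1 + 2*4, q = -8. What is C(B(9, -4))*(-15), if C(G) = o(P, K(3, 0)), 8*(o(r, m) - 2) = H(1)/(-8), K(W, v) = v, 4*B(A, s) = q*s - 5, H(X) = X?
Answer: -1905/64 ≈ -29.766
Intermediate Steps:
P = 10 (P = 3 + (-1 + 2*4) = 3 + (-1 + 8) = 3 + 7 = 10)
B(A, s) = -5/4 - 2*s (B(A, s) = (-8*s - 5)/4 = (-5 - 8*s)/4 = -5/4 - 2*s)
o(r, m) = 127/64 (o(r, m) = 2 + (1/(-8))/8 = 2 + (1*(-⅛))/8 = 2 + (⅛)*(-⅛) = 2 - 1/64 = 127/64)
C(G) = 127/64
C(B(9, -4))*(-15) = (127/64)*(-15) = -1905/64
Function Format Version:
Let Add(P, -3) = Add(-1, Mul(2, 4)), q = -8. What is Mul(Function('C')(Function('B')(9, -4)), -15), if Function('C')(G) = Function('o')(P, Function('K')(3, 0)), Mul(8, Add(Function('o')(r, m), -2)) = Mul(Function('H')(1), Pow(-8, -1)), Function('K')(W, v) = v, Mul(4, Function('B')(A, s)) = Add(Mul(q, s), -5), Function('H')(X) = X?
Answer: Rational(-1905, 64) ≈ -29.766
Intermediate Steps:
P = 10 (P = Add(3, Add(-1, Mul(2, 4))) = Add(3, Add(-1, 8)) = Add(3, 7) = 10)
Function('B')(A, s) = Add(Rational(-5, 4), Mul(-2, s)) (Function('B')(A, s) = Mul(Rational(1, 4), Add(Mul(-8, s), -5)) = Mul(Rational(1, 4), Add(-5, Mul(-8, s))) = Add(Rational(-5, 4), Mul(-2, s)))
Function('o')(r, m) = Rational(127, 64) (Function('o')(r, m) = Add(2, Mul(Rational(1, 8), Mul(1, Pow(-8, -1)))) = Add(2, Mul(Rational(1, 8), Mul(1, Rational(-1, 8)))) = Add(2, Mul(Rational(1, 8), Rational(-1, 8))) = Add(2, Rational(-1, 64)) = Rational(127, 64))
Function('C')(G) = Rational(127, 64)
Mul(Function('C')(Function('B')(9, -4)), -15) = Mul(Rational(127, 64), -15) = Rational(-1905, 64)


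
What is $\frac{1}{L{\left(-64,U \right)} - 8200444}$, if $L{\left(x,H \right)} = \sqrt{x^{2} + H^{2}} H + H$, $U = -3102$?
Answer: $\frac{315521}{974304043534} - \frac{7755 \sqrt{96265}}{6332976282971} \approx -5.6092 \cdot 10^{-8}$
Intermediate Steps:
$L{\left(x,H \right)} = H + H \sqrt{H^{2} + x^{2}}$ ($L{\left(x,H \right)} = \sqrt{H^{2} + x^{2}} H + H = H \sqrt{H^{2} + x^{2}} + H = H + H \sqrt{H^{2} + x^{2}}$)
$\frac{1}{L{\left(-64,U \right)} - 8200444} = \frac{1}{- 3102 \left(1 + \sqrt{\left(-3102\right)^{2} + \left(-64\right)^{2}}\right) - 8200444} = \frac{1}{- 3102 \left(1 + \sqrt{9622404 + 4096}\right) - 8200444} = \frac{1}{- 3102 \left(1 + \sqrt{9626500}\right) - 8200444} = \frac{1}{- 3102 \left(1 + 10 \sqrt{96265}\right) - 8200444} = \frac{1}{\left(-3102 - 31020 \sqrt{96265}\right) - 8200444} = \frac{1}{-8203546 - 31020 \sqrt{96265}}$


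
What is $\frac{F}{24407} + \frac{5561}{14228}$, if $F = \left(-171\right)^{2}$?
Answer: $\frac{551768275}{347262796} \approx 1.5889$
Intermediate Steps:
$F = 29241$
$\frac{F}{24407} + \frac{5561}{14228} = \frac{29241}{24407} + \frac{5561}{14228} = \frac{551768275}{347262796}$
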